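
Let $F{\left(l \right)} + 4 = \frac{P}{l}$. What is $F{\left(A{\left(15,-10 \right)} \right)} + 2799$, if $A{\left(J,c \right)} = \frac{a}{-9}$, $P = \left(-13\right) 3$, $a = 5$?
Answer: $\frac{14326}{5} \approx 2865.2$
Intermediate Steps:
$P = -39$
$A{\left(J,c \right)} = - \frac{5}{9}$ ($A{\left(J,c \right)} = \frac{5}{-9} = 5 \left(- \frac{1}{9}\right) = - \frac{5}{9}$)
$F{\left(l \right)} = -4 - \frac{39}{l}$
$F{\left(A{\left(15,-10 \right)} \right)} + 2799 = \left(-4 - \frac{39}{- \frac{5}{9}}\right) + 2799 = \left(-4 - - \frac{351}{5}\right) + 2799 = \left(-4 + \frac{351}{5}\right) + 2799 = \frac{331}{5} + 2799 = \frac{14326}{5}$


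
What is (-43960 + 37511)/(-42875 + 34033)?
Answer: 6449/8842 ≈ 0.72936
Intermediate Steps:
(-43960 + 37511)/(-42875 + 34033) = -6449/(-8842) = -6449*(-1/8842) = 6449/8842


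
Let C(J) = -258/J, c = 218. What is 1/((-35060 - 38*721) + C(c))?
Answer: -109/6808051 ≈ -1.6010e-5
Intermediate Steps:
1/((-35060 - 38*721) + C(c)) = 1/((-35060 - 38*721) - 258/218) = 1/((-35060 - 1*27398) - 258*1/218) = 1/((-35060 - 27398) - 129/109) = 1/(-62458 - 129/109) = 1/(-6808051/109) = -109/6808051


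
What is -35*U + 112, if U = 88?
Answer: -2968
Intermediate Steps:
-35*U + 112 = -35*88 + 112 = -3080 + 112 = -2968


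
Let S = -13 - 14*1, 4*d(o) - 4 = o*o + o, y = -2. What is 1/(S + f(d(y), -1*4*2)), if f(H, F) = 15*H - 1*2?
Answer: -2/13 ≈ -0.15385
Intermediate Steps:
d(o) = 1 + o/4 + o²/4 (d(o) = 1 + (o*o + o)/4 = 1 + (o² + o)/4 = 1 + (o + o²)/4 = 1 + (o/4 + o²/4) = 1 + o/4 + o²/4)
f(H, F) = -2 + 15*H (f(H, F) = 15*H - 2 = -2 + 15*H)
S = -27 (S = -13 - 14 = -27)
1/(S + f(d(y), -1*4*2)) = 1/(-27 + (-2 + 15*(1 + (¼)*(-2) + (¼)*(-2)²))) = 1/(-27 + (-2 + 15*(1 - ½ + (¼)*4))) = 1/(-27 + (-2 + 15*(1 - ½ + 1))) = 1/(-27 + (-2 + 15*(3/2))) = 1/(-27 + (-2 + 45/2)) = 1/(-27 + 41/2) = 1/(-13/2) = -2/13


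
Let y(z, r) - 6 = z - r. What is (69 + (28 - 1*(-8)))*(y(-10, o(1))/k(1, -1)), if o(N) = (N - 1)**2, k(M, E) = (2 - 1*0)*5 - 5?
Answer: -84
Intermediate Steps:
k(M, E) = 5 (k(M, E) = (2 + 0)*5 - 5 = 2*5 - 5 = 10 - 5 = 5)
o(N) = (-1 + N)**2
y(z, r) = 6 + z - r (y(z, r) = 6 + (z - r) = 6 + z - r)
(69 + (28 - 1*(-8)))*(y(-10, o(1))/k(1, -1)) = (69 + (28 - 1*(-8)))*((6 - 10 - (-1 + 1)**2)/5) = (69 + (28 + 8))*((6 - 10 - 1*0**2)*(1/5)) = (69 + 36)*((6 - 10 - 1*0)*(1/5)) = 105*((6 - 10 + 0)*(1/5)) = 105*(-4*1/5) = 105*(-4/5) = -84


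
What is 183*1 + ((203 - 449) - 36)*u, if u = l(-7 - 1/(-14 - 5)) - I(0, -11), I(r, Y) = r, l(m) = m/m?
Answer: -99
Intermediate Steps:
l(m) = 1
u = 1 (u = 1 - 1*0 = 1 + 0 = 1)
183*1 + ((203 - 449) - 36)*u = 183*1 + ((203 - 449) - 36)*1 = 183 + (-246 - 36)*1 = 183 - 282*1 = 183 - 282 = -99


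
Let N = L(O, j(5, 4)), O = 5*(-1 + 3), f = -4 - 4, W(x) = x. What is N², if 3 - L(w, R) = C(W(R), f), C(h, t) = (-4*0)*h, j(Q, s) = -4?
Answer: 9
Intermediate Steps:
f = -8
O = 10 (O = 5*2 = 10)
C(h, t) = 0 (C(h, t) = 0*h = 0)
L(w, R) = 3 (L(w, R) = 3 - 1*0 = 3 + 0 = 3)
N = 3
N² = 3² = 9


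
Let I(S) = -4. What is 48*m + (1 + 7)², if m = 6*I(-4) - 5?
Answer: -1328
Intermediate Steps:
m = -29 (m = 6*(-4) - 5 = -24 - 5 = -29)
48*m + (1 + 7)² = 48*(-29) + (1 + 7)² = -1392 + 8² = -1392 + 64 = -1328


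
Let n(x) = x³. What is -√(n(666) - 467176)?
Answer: -8*√4608455 ≈ -17174.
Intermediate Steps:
-√(n(666) - 467176) = -√(666³ - 467176) = -√(295408296 - 467176) = -√294941120 = -8*√4608455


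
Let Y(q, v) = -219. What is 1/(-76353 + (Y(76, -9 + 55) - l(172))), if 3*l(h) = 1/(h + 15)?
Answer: -561/42956893 ≈ -1.3060e-5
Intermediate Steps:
l(h) = 1/(3*(15 + h)) (l(h) = 1/(3*(h + 15)) = 1/(3*(15 + h)))
1/(-76353 + (Y(76, -9 + 55) - l(172))) = 1/(-76353 + (-219 - 1/(3*(15 + 172)))) = 1/(-76353 + (-219 - 1/(3*187))) = 1/(-76353 + (-219 - 1*1/561)) = 1/(-76353 + (-219 - 1/561)) = 1/(-76353 - 122860/561) = 1/(-42956893/561) = -561/42956893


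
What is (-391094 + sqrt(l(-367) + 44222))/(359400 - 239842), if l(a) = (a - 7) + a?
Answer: -195547/59779 + sqrt(43481)/119558 ≈ -3.2694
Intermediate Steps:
l(a) = -7 + 2*a (l(a) = (-7 + a) + a = -7 + 2*a)
(-391094 + sqrt(l(-367) + 44222))/(359400 - 239842) = (-391094 + sqrt((-7 + 2*(-367)) + 44222))/(359400 - 239842) = (-391094 + sqrt((-7 - 734) + 44222))/119558 = (-391094 + sqrt(-741 + 44222))*(1/119558) = (-391094 + sqrt(43481))*(1/119558) = -195547/59779 + sqrt(43481)/119558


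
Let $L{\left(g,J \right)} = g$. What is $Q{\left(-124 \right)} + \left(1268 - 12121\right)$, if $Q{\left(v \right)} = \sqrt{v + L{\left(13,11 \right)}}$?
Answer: $-10853 + i \sqrt{111} \approx -10853.0 + 10.536 i$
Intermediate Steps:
$Q{\left(v \right)} = \sqrt{13 + v}$ ($Q{\left(v \right)} = \sqrt{v + 13} = \sqrt{13 + v}$)
$Q{\left(-124 \right)} + \left(1268 - 12121\right) = \sqrt{13 - 124} + \left(1268 - 12121\right) = \sqrt{-111} + \left(1268 - 12121\right) = i \sqrt{111} - 10853 = -10853 + i \sqrt{111}$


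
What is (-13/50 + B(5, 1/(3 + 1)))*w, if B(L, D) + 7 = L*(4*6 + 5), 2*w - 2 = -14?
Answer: -20661/25 ≈ -826.44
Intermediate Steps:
w = -6 (w = 1 + (½)*(-14) = 1 - 7 = -6)
B(L, D) = -7 + 29*L (B(L, D) = -7 + L*(4*6 + 5) = -7 + L*(24 + 5) = -7 + L*29 = -7 + 29*L)
(-13/50 + B(5, 1/(3 + 1)))*w = (-13/50 + (-7 + 29*5))*(-6) = (-13*1/50 + (-7 + 145))*(-6) = (-13/50 + 138)*(-6) = (6887/50)*(-6) = -20661/25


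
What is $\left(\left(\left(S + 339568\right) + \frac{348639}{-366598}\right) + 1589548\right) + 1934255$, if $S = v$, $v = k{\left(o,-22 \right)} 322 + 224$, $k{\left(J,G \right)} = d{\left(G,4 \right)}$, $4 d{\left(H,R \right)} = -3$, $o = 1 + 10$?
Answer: $\frac{708148658877}{183299} \approx 3.8634 \cdot 10^{6}$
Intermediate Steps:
$o = 11$
$d{\left(H,R \right)} = - \frac{3}{4}$ ($d{\left(H,R \right)} = \frac{1}{4} \left(-3\right) = - \frac{3}{4}$)
$k{\left(J,G \right)} = - \frac{3}{4}$
$v = - \frac{35}{2}$ ($v = \left(- \frac{3}{4}\right) 322 + 224 = - \frac{483}{2} + 224 = - \frac{35}{2} \approx -17.5$)
$S = - \frac{35}{2} \approx -17.5$
$\left(\left(\left(S + 339568\right) + \frac{348639}{-366598}\right) + 1589548\right) + 1934255 = \left(\left(\left(- \frac{35}{2} + 339568\right) + \frac{348639}{-366598}\right) + 1589548\right) + 1934255 = \left(\left(\frac{679101}{2} + 348639 \left(- \frac{1}{366598}\right)\right) + 1589548\right) + 1934255 = \left(\left(\frac{679101}{2} - \frac{348639}{366598}\right) + 1589548\right) + 1934255 = \left(\frac{62239092780}{183299} + 1589548\right) + 1934255 = \frac{353601651632}{183299} + 1934255 = \frac{708148658877}{183299}$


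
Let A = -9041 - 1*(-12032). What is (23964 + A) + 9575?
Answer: 36530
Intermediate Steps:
A = 2991 (A = -9041 + 12032 = 2991)
(23964 + A) + 9575 = (23964 + 2991) + 9575 = 26955 + 9575 = 36530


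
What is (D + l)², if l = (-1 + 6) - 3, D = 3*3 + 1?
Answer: 144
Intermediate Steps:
D = 10 (D = 9 + 1 = 10)
l = 2 (l = 5 - 3 = 2)
(D + l)² = (10 + 2)² = 12² = 144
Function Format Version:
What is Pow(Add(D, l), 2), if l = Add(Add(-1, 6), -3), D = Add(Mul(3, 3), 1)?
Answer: 144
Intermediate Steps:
D = 10 (D = Add(9, 1) = 10)
l = 2 (l = Add(5, -3) = 2)
Pow(Add(D, l), 2) = Pow(Add(10, 2), 2) = Pow(12, 2) = 144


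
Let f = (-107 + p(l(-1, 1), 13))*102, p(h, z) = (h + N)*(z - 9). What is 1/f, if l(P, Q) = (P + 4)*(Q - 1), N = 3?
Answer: -1/9690 ≈ -0.00010320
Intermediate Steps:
l(P, Q) = (-1 + Q)*(4 + P) (l(P, Q) = (4 + P)*(-1 + Q) = (-1 + Q)*(4 + P))
p(h, z) = (-9 + z)*(3 + h) (p(h, z) = (h + 3)*(z - 9) = (3 + h)*(-9 + z) = (-9 + z)*(3 + h))
f = -9690 (f = (-107 + (-27 - 9*(-4 - 1*(-1) + 4*1 - 1*1) + 3*13 + (-4 - 1*(-1) + 4*1 - 1*1)*13))*102 = (-107 + (-27 - 9*(-4 + 1 + 4 - 1) + 39 + (-4 + 1 + 4 - 1)*13))*102 = (-107 + (-27 - 9*0 + 39 + 0*13))*102 = (-107 + (-27 + 0 + 39 + 0))*102 = (-107 + 12)*102 = -95*102 = -9690)
1/f = 1/(-9690) = -1/9690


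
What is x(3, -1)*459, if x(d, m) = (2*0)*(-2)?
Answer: 0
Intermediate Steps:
x(d, m) = 0 (x(d, m) = 0*(-2) = 0)
x(3, -1)*459 = 0*459 = 0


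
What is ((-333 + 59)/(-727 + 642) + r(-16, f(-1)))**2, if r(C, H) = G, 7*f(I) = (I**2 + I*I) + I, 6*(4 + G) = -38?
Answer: 3286969/65025 ≈ 50.549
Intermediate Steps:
G = -31/3 (G = -4 + (1/6)*(-38) = -4 - 19/3 = -31/3 ≈ -10.333)
f(I) = I/7 + 2*I**2/7 (f(I) = ((I**2 + I*I) + I)/7 = ((I**2 + I**2) + I)/7 = (2*I**2 + I)/7 = (I + 2*I**2)/7 = I/7 + 2*I**2/7)
r(C, H) = -31/3
((-333 + 59)/(-727 + 642) + r(-16, f(-1)))**2 = ((-333 + 59)/(-727 + 642) - 31/3)**2 = (-274/(-85) - 31/3)**2 = (-274*(-1/85) - 31/3)**2 = (274/85 - 31/3)**2 = (-1813/255)**2 = 3286969/65025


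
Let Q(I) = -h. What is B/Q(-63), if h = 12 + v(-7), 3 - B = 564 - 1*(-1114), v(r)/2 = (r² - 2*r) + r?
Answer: 1675/124 ≈ 13.508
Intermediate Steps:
v(r) = -2*r + 2*r² (v(r) = 2*((r² - 2*r) + r) = 2*(r² - r) = -2*r + 2*r²)
B = -1675 (B = 3 - (564 - 1*(-1114)) = 3 - (564 + 1114) = 3 - 1*1678 = 3 - 1678 = -1675)
h = 124 (h = 12 + 2*(-7)*(-1 - 7) = 12 + 2*(-7)*(-8) = 12 + 112 = 124)
Q(I) = -124 (Q(I) = -1*124 = -124)
B/Q(-63) = -1675/(-124) = -1675*(-1/124) = 1675/124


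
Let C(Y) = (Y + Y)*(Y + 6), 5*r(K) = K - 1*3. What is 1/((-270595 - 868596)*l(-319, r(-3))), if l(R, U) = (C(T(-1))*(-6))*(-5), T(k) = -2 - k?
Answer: 1/341757300 ≈ 2.9261e-9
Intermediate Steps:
r(K) = -⅗ + K/5 (r(K) = (K - 1*3)/5 = (K - 3)/5 = (-3 + K)/5 = -⅗ + K/5)
C(Y) = 2*Y*(6 + Y) (C(Y) = (2*Y)*(6 + Y) = 2*Y*(6 + Y))
l(R, U) = -300 (l(R, U) = ((2*(-2 - 1*(-1))*(6 + (-2 - 1*(-1))))*(-6))*(-5) = ((2*(-2 + 1)*(6 + (-2 + 1)))*(-6))*(-5) = ((2*(-1)*(6 - 1))*(-6))*(-5) = ((2*(-1)*5)*(-6))*(-5) = -10*(-6)*(-5) = 60*(-5) = -300)
1/((-270595 - 868596)*l(-319, r(-3))) = 1/(-270595 - 868596*(-300)) = -1/300/(-1139191) = -1/1139191*(-1/300) = 1/341757300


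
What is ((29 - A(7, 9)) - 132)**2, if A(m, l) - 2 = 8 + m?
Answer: 14400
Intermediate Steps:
A(m, l) = 10 + m (A(m, l) = 2 + (8 + m) = 10 + m)
((29 - A(7, 9)) - 132)**2 = ((29 - (10 + 7)) - 132)**2 = ((29 - 1*17) - 132)**2 = ((29 - 17) - 132)**2 = (12 - 132)**2 = (-120)**2 = 14400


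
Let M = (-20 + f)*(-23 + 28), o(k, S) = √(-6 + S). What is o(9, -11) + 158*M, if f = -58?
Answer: -61620 + I*√17 ≈ -61620.0 + 4.1231*I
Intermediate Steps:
M = -390 (M = (-20 - 58)*(-23 + 28) = -78*5 = -390)
o(9, -11) + 158*M = √(-6 - 11) + 158*(-390) = √(-17) - 61620 = I*√17 - 61620 = -61620 + I*√17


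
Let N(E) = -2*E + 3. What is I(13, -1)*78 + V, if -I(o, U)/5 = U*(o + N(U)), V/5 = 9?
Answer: 7065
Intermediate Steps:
V = 45 (V = 5*9 = 45)
N(E) = 3 - 2*E
I(o, U) = -5*U*(3 + o - 2*U) (I(o, U) = -5*U*(o + (3 - 2*U)) = -5*U*(3 + o - 2*U))
I(13, -1)*78 + V = (5*(-1)*(-3 - 1*13 + 2*(-1)))*78 + 45 = (5*(-1)*(-3 - 13 - 2))*78 + 45 = (5*(-1)*(-18))*78 + 45 = 90*78 + 45 = 7020 + 45 = 7065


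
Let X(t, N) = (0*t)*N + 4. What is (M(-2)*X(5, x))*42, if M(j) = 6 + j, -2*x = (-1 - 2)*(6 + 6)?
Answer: 672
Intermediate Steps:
x = 18 (x = -(-1 - 2)*(6 + 6)/2 = -(-3)*12/2 = -½*(-36) = 18)
X(t, N) = 4 (X(t, N) = 0*N + 4 = 0 + 4 = 4)
(M(-2)*X(5, x))*42 = ((6 - 2)*4)*42 = (4*4)*42 = 16*42 = 672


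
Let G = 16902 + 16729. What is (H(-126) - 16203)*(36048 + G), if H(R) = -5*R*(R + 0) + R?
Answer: -6668907411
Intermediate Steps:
G = 33631
H(R) = R - 5*R² (H(R) = -5*R*R + R = -5*R² + R = R - 5*R²)
(H(-126) - 16203)*(36048 + G) = (-126*(1 - 5*(-126)) - 16203)*(36048 + 33631) = (-126*(1 + 630) - 16203)*69679 = (-126*631 - 16203)*69679 = (-79506 - 16203)*69679 = -95709*69679 = -6668907411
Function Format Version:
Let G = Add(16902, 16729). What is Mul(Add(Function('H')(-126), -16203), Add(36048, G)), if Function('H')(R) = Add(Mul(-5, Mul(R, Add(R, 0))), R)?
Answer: -6668907411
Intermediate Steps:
G = 33631
Function('H')(R) = Add(R, Mul(-5, Pow(R, 2))) (Function('H')(R) = Add(Mul(-5, Mul(R, R)), R) = Add(Mul(-5, Pow(R, 2)), R) = Add(R, Mul(-5, Pow(R, 2))))
Mul(Add(Function('H')(-126), -16203), Add(36048, G)) = Mul(Add(Mul(-126, Add(1, Mul(-5, -126))), -16203), Add(36048, 33631)) = Mul(Add(Mul(-126, Add(1, 630)), -16203), 69679) = Mul(Add(Mul(-126, 631), -16203), 69679) = Mul(Add(-79506, -16203), 69679) = Mul(-95709, 69679) = -6668907411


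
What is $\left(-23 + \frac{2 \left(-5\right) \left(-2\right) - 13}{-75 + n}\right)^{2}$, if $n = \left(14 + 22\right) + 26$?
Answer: $\frac{93636}{169} \approx 554.06$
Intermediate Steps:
$n = 62$ ($n = 36 + 26 = 62$)
$\left(-23 + \frac{2 \left(-5\right) \left(-2\right) - 13}{-75 + n}\right)^{2} = \left(-23 + \frac{2 \left(-5\right) \left(-2\right) - 13}{-75 + 62}\right)^{2} = \left(-23 + \frac{\left(-10\right) \left(-2\right) - 13}{-13}\right)^{2} = \left(-23 + \left(20 - 13\right) \left(- \frac{1}{13}\right)\right)^{2} = \left(-23 + 7 \left(- \frac{1}{13}\right)\right)^{2} = \left(-23 - \frac{7}{13}\right)^{2} = \left(- \frac{306}{13}\right)^{2} = \frac{93636}{169}$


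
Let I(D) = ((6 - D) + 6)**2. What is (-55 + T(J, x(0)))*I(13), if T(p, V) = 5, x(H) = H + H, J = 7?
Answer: -50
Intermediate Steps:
x(H) = 2*H
I(D) = (12 - D)**2
(-55 + T(J, x(0)))*I(13) = (-55 + 5)*(-12 + 13)**2 = -50*1**2 = -50*1 = -50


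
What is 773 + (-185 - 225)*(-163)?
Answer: 67603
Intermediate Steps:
773 + (-185 - 225)*(-163) = 773 - 410*(-163) = 773 + 66830 = 67603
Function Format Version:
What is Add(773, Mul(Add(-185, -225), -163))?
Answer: 67603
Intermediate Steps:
Add(773, Mul(Add(-185, -225), -163)) = Add(773, Mul(-410, -163)) = Add(773, 66830) = 67603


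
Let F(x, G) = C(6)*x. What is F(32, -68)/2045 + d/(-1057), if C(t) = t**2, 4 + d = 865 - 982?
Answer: 1465109/2161565 ≈ 0.67780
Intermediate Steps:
d = -121 (d = -4 + (865 - 982) = -4 - 117 = -121)
F(x, G) = 36*x (F(x, G) = 6**2*x = 36*x)
F(32, -68)/2045 + d/(-1057) = (36*32)/2045 - 121/(-1057) = 1152*(1/2045) - 121*(-1/1057) = 1152/2045 + 121/1057 = 1465109/2161565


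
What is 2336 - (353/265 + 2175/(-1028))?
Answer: 636586611/272420 ≈ 2336.8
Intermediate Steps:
2336 - (353/265 + 2175/(-1028)) = 2336 - (353*(1/265) + 2175*(-1/1028)) = 2336 - (353/265 - 2175/1028) = 2336 - 1*(-213491/272420) = 2336 + 213491/272420 = 636586611/272420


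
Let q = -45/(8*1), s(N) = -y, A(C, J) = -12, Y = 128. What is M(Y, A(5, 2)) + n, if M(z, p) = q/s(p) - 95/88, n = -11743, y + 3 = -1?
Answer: -4134411/352 ≈ -11745.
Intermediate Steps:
y = -4 (y = -3 - 1 = -4)
s(N) = 4 (s(N) = -1*(-4) = 4)
q = -45/8 ≈ -5.6250
M(z, p) = -875/352 (M(z, p) = -45/8/4 - 95/88 = -45/8*¼ - 95*1/88 = -45/32 - 95/88 = -875/352)
M(Y, A(5, 2)) + n = -875/352 - 11743 = -4134411/352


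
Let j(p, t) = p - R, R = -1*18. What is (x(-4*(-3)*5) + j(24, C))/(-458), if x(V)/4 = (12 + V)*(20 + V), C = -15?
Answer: -11541/229 ≈ -50.397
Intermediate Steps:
R = -18
x(V) = 4*(12 + V)*(20 + V) (x(V) = 4*((12 + V)*(20 + V)) = 4*(12 + V)*(20 + V))
j(p, t) = 18 + p (j(p, t) = p - 1*(-18) = p + 18 = 18 + p)
(x(-4*(-3)*5) + j(24, C))/(-458) = ((960 + 4*(-4*(-3)*5)**2 + 128*(-4*(-3)*5)) + (18 + 24))/(-458) = ((960 + 4*(12*5)**2 + 128*(12*5)) + 42)*(-1/458) = ((960 + 4*60**2 + 128*60) + 42)*(-1/458) = ((960 + 4*3600 + 7680) + 42)*(-1/458) = ((960 + 14400 + 7680) + 42)*(-1/458) = (23040 + 42)*(-1/458) = 23082*(-1/458) = -11541/229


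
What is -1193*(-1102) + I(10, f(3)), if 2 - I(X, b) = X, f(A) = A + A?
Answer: 1314678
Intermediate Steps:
f(A) = 2*A
I(X, b) = 2 - X
-1193*(-1102) + I(10, f(3)) = -1193*(-1102) + (2 - 1*10) = 1314686 + (2 - 10) = 1314686 - 8 = 1314678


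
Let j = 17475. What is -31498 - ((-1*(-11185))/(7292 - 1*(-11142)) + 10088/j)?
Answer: -10146962876767/322134150 ≈ -31499.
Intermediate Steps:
-31498 - ((-1*(-11185))/(7292 - 1*(-11142)) + 10088/j) = -31498 - ((-1*(-11185))/(7292 - 1*(-11142)) + 10088/17475) = -31498 - (11185/(7292 + 11142) + 10088*(1/17475)) = -31498 - (11185/18434 + 10088/17475) = -31498 - 1*381420067/322134150 = -31498 - 381420067/322134150 = -10146962876767/322134150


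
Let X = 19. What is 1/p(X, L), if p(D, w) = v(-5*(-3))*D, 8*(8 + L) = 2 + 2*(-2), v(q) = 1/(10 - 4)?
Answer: 6/19 ≈ 0.31579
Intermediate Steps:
v(q) = ⅙ (v(q) = 1/6 = ⅙)
L = -33/4 (L = -8 + (2 + 2*(-2))/8 = -8 + (2 - 4)/8 = -8 + (⅛)*(-2) = -8 - ¼ = -33/4 ≈ -8.2500)
p(D, w) = D/6
1/p(X, L) = 1/((⅙)*19) = 1/(19/6) = 6/19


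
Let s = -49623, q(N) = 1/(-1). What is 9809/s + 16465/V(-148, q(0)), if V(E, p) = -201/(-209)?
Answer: 3348234346/195573 ≈ 17120.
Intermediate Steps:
q(N) = -1
V(E, p) = 201/209 (V(E, p) = -201*(-1/209) = 201/209)
9809/s + 16465/V(-148, q(0)) = 9809/(-49623) + 16465/(201/209) = 9809*(-1/49623) + 16465*(209/201) = -577/2919 + 3441185/201 = 3348234346/195573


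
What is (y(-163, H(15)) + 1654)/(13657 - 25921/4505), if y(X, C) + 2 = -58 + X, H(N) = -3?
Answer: 6446655/61498864 ≈ 0.10483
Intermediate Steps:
y(X, C) = -60 + X (y(X, C) = -2 + (-58 + X) = -60 + X)
(y(-163, H(15)) + 1654)/(13657 - 25921/4505) = ((-60 - 163) + 1654)/(13657 - 25921/4505) = (-223 + 1654)/(13657 - 25921*1/4505) = 1431/(13657 - 25921/4505) = 1431/(61498864/4505) = 1431*(4505/61498864) = 6446655/61498864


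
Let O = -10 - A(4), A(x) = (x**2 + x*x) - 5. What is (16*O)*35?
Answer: -20720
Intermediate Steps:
A(x) = -5 + 2*x**2 (A(x) = (x**2 + x**2) - 5 = 2*x**2 - 5 = -5 + 2*x**2)
O = -37 (O = -10 - (-5 + 2*4**2) = -10 - (-5 + 2*16) = -10 - (-5 + 32) = -10 - 1*27 = -10 - 27 = -37)
(16*O)*35 = (16*(-37))*35 = -592*35 = -20720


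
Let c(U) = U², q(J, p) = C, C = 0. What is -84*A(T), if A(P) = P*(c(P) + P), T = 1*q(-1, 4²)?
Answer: 0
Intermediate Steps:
q(J, p) = 0
T = 0 (T = 1*0 = 0)
A(P) = P*(P + P²) (A(P) = P*(P² + P) = P*(P + P²))
-84*A(T) = -84*0²*(1 + 0) = -0 = -84*0 = 0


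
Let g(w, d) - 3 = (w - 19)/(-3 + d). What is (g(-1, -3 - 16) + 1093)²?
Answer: 145588356/121 ≈ 1.2032e+6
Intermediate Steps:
g(w, d) = 3 + (-19 + w)/(-3 + d) (g(w, d) = 3 + (w - 19)/(-3 + d) = 3 + (-19 + w)/(-3 + d))
(g(-1, -3 - 16) + 1093)² = ((-28 - 1 + 3*(-3 - 16))/(-3 + (-3 - 16)) + 1093)² = ((-28 - 1 + 3*(-19))/(-3 - 19) + 1093)² = ((-28 - 1 - 57)/(-22) + 1093)² = (-1/22*(-86) + 1093)² = (43/11 + 1093)² = (12066/11)² = 145588356/121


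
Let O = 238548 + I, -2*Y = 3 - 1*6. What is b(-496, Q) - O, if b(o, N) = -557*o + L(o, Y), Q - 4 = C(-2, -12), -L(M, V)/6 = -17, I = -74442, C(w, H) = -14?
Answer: 112268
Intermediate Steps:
Y = 3/2 (Y = -(3 - 1*6)/2 = -(3 - 6)/2 = -½*(-3) = 3/2 ≈ 1.5000)
L(M, V) = 102 (L(M, V) = -6*(-17) = 102)
Q = -10 (Q = 4 - 14 = -10)
O = 164106 (O = 238548 - 74442 = 164106)
b(o, N) = 102 - 557*o (b(o, N) = -557*o + 102 = 102 - 557*o)
b(-496, Q) - O = (102 - 557*(-496)) - 1*164106 = (102 + 276272) - 164106 = 276374 - 164106 = 112268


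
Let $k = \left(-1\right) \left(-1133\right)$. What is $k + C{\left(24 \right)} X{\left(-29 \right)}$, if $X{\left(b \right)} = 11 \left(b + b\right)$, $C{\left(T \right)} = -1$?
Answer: $1771$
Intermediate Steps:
$X{\left(b \right)} = 22 b$ ($X{\left(b \right)} = 11 \cdot 2 b = 22 b$)
$k = 1133$
$k + C{\left(24 \right)} X{\left(-29 \right)} = 1133 - 22 \left(-29\right) = 1133 - -638 = 1133 + 638 = 1771$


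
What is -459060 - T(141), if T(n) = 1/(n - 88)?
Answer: -24330181/53 ≈ -4.5906e+5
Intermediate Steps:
T(n) = 1/(-88 + n)
-459060 - T(141) = -459060 - 1/(-88 + 141) = -459060 - 1/53 = -24330181/53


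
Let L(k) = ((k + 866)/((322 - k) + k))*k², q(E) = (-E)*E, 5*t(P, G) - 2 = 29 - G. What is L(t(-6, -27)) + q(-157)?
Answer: -488680509/20125 ≈ -24282.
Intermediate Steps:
t(P, G) = 31/5 - G/5 (t(P, G) = ⅖ + (29 - G)/5 = ⅖ + (29/5 - G/5) = 31/5 - G/5)
q(E) = -E²
L(k) = k²*(433/161 + k/322) (L(k) = ((866 + k)/322)*k² = ((866 + k)*(1/322))*k² = (433/161 + k/322)*k² = k²*(433/161 + k/322))
L(t(-6, -27)) + q(-157) = (31/5 - ⅕*(-27))²*(866 + (31/5 - ⅕*(-27)))/322 - 1*(-157)² = (31/5 + 27/5)²*(866 + (31/5 + 27/5))/322 - 1*24649 = (58/5)²*(866 + 58/5)/322 - 24649 = (1/322)*(3364/25)*(4388/5) - 24649 = 7380616/20125 - 24649 = -488680509/20125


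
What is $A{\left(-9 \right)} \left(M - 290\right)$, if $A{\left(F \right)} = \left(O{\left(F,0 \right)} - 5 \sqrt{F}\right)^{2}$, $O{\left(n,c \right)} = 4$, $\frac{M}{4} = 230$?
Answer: $-131670 - 75600 i \approx -1.3167 \cdot 10^{5} - 75600.0 i$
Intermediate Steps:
$M = 920$ ($M = 4 \cdot 230 = 920$)
$A{\left(F \right)} = \left(4 - 5 \sqrt{F}\right)^{2}$
$A{\left(-9 \right)} \left(M - 290\right) = \left(-4 + 5 \sqrt{-9}\right)^{2} \left(920 - 290\right) = \left(-4 + 5 \cdot 3 i\right)^{2} \cdot 630 = \left(-4 + 15 i\right)^{2} \cdot 630 = 630 \left(-4 + 15 i\right)^{2}$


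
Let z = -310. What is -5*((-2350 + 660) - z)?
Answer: 6900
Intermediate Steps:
-5*((-2350 + 660) - z) = -5*((-2350 + 660) - 1*(-310)) = -5*(-1690 + 310) = -5*(-1380) = 6900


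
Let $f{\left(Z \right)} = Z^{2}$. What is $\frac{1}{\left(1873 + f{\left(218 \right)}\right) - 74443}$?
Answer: $- \frac{1}{25046} \approx -3.9927 \cdot 10^{-5}$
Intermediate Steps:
$\frac{1}{\left(1873 + f{\left(218 \right)}\right) - 74443} = \frac{1}{\left(1873 + 218^{2}\right) - 74443} = \frac{1}{\left(1873 + 47524\right) - 74443} = \frac{1}{49397 - 74443} = \frac{1}{-25046} = - \frac{1}{25046}$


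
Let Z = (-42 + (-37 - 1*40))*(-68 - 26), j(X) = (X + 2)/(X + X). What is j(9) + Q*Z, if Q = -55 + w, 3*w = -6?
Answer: -11476825/18 ≈ -6.3760e+5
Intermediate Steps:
w = -2 (w = (1/3)*(-6) = -2)
j(X) = (2 + X)/(2*X) (j(X) = (2 + X)/((2*X)) = (2 + X)*(1/(2*X)) = (2 + X)/(2*X))
Q = -57 (Q = -55 - 2 = -57)
Z = 11186 (Z = (-42 + (-37 - 40))*(-94) = (-42 - 77)*(-94) = -119*(-94) = 11186)
j(9) + Q*Z = (1/2)*(2 + 9)/9 - 57*11186 = (1/2)*(1/9)*11 - 637602 = 11/18 - 637602 = -11476825/18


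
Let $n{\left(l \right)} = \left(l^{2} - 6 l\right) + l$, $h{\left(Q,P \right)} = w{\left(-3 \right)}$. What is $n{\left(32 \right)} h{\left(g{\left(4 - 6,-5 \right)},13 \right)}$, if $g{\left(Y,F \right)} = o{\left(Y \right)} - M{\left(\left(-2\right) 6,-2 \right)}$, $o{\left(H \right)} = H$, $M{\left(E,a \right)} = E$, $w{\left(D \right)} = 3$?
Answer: $2592$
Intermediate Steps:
$g{\left(Y,F \right)} = 12 + Y$ ($g{\left(Y,F \right)} = Y - \left(-2\right) 6 = Y - -12 = Y + 12 = 12 + Y$)
$h{\left(Q,P \right)} = 3$
$n{\left(l \right)} = l^{2} - 5 l$
$n{\left(32 \right)} h{\left(g{\left(4 - 6,-5 \right)},13 \right)} = 32 \left(-5 + 32\right) 3 = 32 \cdot 27 \cdot 3 = 864 \cdot 3 = 2592$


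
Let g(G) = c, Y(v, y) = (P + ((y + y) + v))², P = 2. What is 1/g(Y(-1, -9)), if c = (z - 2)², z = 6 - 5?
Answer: 1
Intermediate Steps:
z = 1
c = 1 (c = (1 - 2)² = (-1)² = 1)
Y(v, y) = (2 + v + 2*y)² (Y(v, y) = (2 + ((y + y) + v))² = (2 + (2*y + v))² = (2 + (v + 2*y))² = (2 + v + 2*y)²)
g(G) = 1
1/g(Y(-1, -9)) = 1/1 = 1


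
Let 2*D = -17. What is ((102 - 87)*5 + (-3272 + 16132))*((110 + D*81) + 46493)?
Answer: 1187808115/2 ≈ 5.9390e+8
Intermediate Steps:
D = -17/2 (D = (½)*(-17) = -17/2 ≈ -8.5000)
((102 - 87)*5 + (-3272 + 16132))*((110 + D*81) + 46493) = ((102 - 87)*5 + (-3272 + 16132))*((110 - 17/2*81) + 46493) = (15*5 + 12860)*((110 - 1377/2) + 46493) = (75 + 12860)*(-1157/2 + 46493) = 12935*(91829/2) = 1187808115/2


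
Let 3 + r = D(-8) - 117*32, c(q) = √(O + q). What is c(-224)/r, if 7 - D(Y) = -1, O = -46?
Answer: -3*I*√30/3739 ≈ -0.0043947*I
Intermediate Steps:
D(Y) = 8 (D(Y) = 7 - 1*(-1) = 7 + 1 = 8)
c(q) = √(-46 + q)
r = -3739 (r = -3 + (8 - 117*32) = -3 + (8 - 3744) = -3 - 3736 = -3739)
c(-224)/r = √(-46 - 224)/(-3739) = √(-270)*(-1/3739) = (3*I*√30)*(-1/3739) = -3*I*√30/3739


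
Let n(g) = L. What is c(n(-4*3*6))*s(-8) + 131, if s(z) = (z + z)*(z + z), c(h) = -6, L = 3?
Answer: -1405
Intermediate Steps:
n(g) = 3
s(z) = 4*z² (s(z) = (2*z)*(2*z) = 4*z²)
c(n(-4*3*6))*s(-8) + 131 = -24*(-8)² + 131 = -24*64 + 131 = -6*256 + 131 = -1536 + 131 = -1405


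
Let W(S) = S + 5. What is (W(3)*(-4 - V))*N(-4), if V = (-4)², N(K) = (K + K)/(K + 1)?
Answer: -1280/3 ≈ -426.67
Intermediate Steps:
W(S) = 5 + S
N(K) = 2*K/(1 + K) (N(K) = (2*K)/(1 + K) = 2*K/(1 + K))
V = 16
(W(3)*(-4 - V))*N(-4) = ((5 + 3)*(-4 - 1*16))*(2*(-4)/(1 - 4)) = (8*(-4 - 16))*(2*(-4)/(-3)) = (8*(-20))*(2*(-4)*(-⅓)) = -160*8/3 = -1280/3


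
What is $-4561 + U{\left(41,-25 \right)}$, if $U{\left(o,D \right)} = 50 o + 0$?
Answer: $-2511$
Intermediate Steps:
$U{\left(o,D \right)} = 50 o$
$-4561 + U{\left(41,-25 \right)} = -4561 + 50 \cdot 41 = -4561 + 2050 = -2511$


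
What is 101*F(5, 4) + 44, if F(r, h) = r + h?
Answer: 953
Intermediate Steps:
F(r, h) = h + r
101*F(5, 4) + 44 = 101*(4 + 5) + 44 = 101*9 + 44 = 909 + 44 = 953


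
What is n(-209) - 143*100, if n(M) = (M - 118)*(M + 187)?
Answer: -7106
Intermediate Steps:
n(M) = (-118 + M)*(187 + M)
n(-209) - 143*100 = (-22066 + (-209)**2 + 69*(-209)) - 143*100 = (-22066 + 43681 - 14421) - 14300 = 7194 - 14300 = -7106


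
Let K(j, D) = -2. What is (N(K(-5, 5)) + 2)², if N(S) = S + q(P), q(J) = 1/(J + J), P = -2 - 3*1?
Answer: 1/100 ≈ 0.010000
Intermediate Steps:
P = -5 (P = -2 - 3 = -5)
q(J) = 1/(2*J)
N(S) = -⅒ + S (N(S) = S + (½)/(-5) = S + (½)*(-⅕) = S - ⅒ = -⅒ + S)
(N(K(-5, 5)) + 2)² = ((-⅒ - 2) + 2)² = (-21/10 + 2)² = (-⅒)² = 1/100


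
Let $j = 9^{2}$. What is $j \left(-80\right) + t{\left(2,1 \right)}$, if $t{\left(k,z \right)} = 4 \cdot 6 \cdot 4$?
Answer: $-6384$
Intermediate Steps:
$j = 81$
$t{\left(k,z \right)} = 96$ ($t{\left(k,z \right)} = 24 \cdot 4 = 96$)
$j \left(-80\right) + t{\left(2,1 \right)} = 81 \left(-80\right) + 96 = -6480 + 96 = -6384$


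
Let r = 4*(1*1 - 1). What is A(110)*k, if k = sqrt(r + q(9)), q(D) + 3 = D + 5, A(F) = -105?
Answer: -105*sqrt(11) ≈ -348.25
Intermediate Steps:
q(D) = 2 + D (q(D) = -3 + (D + 5) = -3 + (5 + D) = 2 + D)
r = 0 (r = 4*(1 - 1) = 4*0 = 0)
k = sqrt(11) (k = sqrt(0 + (2 + 9)) = sqrt(0 + 11) = sqrt(11) ≈ 3.3166)
A(110)*k = -105*sqrt(11)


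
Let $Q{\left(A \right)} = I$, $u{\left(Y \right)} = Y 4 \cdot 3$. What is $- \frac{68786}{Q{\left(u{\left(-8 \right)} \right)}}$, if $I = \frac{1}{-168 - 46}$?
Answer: $14720204$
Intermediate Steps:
$u{\left(Y \right)} = 12 Y$ ($u{\left(Y \right)} = 4 Y 3 = 12 Y$)
$I = - \frac{1}{214}$ ($I = \frac{1}{-214} = - \frac{1}{214} \approx -0.0046729$)
$Q{\left(A \right)} = - \frac{1}{214}$
$- \frac{68786}{Q{\left(u{\left(-8 \right)} \right)}} = - \frac{68786}{- \frac{1}{214}} = \left(-68786\right) \left(-214\right) = 14720204$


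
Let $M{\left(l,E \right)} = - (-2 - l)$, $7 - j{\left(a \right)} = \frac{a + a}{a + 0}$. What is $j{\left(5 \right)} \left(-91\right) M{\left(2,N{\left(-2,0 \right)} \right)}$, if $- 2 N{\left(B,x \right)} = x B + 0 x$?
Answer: $-1820$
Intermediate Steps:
$N{\left(B,x \right)} = - \frac{B x}{2}$ ($N{\left(B,x \right)} = - \frac{x B + 0 x}{2} = - \frac{B x + 0}{2} = - \frac{B x}{2}$)
$j{\left(a \right)} = 5$ ($j{\left(a \right)} = 7 - \frac{a + a}{a + 0} = 7 - \frac{2 a}{a} = 7 - 2 = 5$)
$M{\left(l,E \right)} = 2 + l$
$j{\left(5 \right)} \left(-91\right) M{\left(2,N{\left(-2,0 \right)} \right)} = 5 \left(-91\right) \left(2 + 2\right) = \left(-455\right) 4 = -1820$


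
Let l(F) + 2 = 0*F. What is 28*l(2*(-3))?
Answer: -56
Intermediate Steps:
l(F) = -2 (l(F) = -2 + 0*F = -2 + 0 = -2)
28*l(2*(-3)) = 28*(-2) = -56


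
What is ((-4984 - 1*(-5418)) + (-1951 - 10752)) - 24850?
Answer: -37119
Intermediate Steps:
((-4984 - 1*(-5418)) + (-1951 - 10752)) - 24850 = ((-4984 + 5418) - 12703) - 24850 = (434 - 12703) - 24850 = -12269 - 24850 = -37119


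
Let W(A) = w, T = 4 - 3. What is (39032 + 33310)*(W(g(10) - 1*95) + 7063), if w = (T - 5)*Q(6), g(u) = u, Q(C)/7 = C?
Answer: 498798090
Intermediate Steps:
Q(C) = 7*C
T = 1
w = -168 (w = (1 - 5)*(7*6) = -4*42 = -168)
W(A) = -168
(39032 + 33310)*(W(g(10) - 1*95) + 7063) = (39032 + 33310)*(-168 + 7063) = 72342*6895 = 498798090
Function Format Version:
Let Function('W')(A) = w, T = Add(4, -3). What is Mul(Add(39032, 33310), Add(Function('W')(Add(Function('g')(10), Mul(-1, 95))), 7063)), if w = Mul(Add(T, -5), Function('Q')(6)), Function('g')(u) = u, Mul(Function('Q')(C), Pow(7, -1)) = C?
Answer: 498798090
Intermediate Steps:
Function('Q')(C) = Mul(7, C)
T = 1
w = -168 (w = Mul(Add(1, -5), Mul(7, 6)) = Mul(-4, 42) = -168)
Function('W')(A) = -168
Mul(Add(39032, 33310), Add(Function('W')(Add(Function('g')(10), Mul(-1, 95))), 7063)) = Mul(Add(39032, 33310), Add(-168, 7063)) = Mul(72342, 6895) = 498798090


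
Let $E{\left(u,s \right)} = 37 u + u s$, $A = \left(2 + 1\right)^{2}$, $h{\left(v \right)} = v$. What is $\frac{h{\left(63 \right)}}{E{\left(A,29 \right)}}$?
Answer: $\frac{7}{66} \approx 0.10606$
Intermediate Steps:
$A = 9$ ($A = 3^{2} = 9$)
$E{\left(u,s \right)} = 37 u + s u$
$\frac{h{\left(63 \right)}}{E{\left(A,29 \right)}} = \frac{63}{9 \left(37 + 29\right)} = \frac{63}{9 \cdot 66} = \frac{63}{594} = 63 \cdot \frac{1}{594} = \frac{7}{66}$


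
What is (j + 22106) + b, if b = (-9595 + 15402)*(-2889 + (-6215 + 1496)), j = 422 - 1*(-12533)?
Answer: -44144595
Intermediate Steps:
j = 12955 (j = 422 + 12533 = 12955)
b = -44179656 (b = 5807*(-2889 - 4719) = 5807*(-7608) = -44179656)
(j + 22106) + b = (12955 + 22106) - 44179656 = 35061 - 44179656 = -44144595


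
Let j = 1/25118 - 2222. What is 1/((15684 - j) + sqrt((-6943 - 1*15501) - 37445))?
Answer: 3765714899342/67441485772361695 - 630913924*I*sqrt(59889)/202324457317085085 ≈ 5.5837e-5 - 7.6312e-7*I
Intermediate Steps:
j = -55812195/25118 (j = 1/25118 - 2222 = -55812195/25118 ≈ -2222.0)
1/((15684 - j) + sqrt((-6943 - 1*15501) - 37445)) = 1/((15684 - 1*(-55812195/25118)) + sqrt((-6943 - 1*15501) - 37445)) = 1/((15684 + 55812195/25118) + sqrt((-6943 - 15501) - 37445)) = 1/(449762907/25118 + sqrt(-22444 - 37445)) = 1/(449762907/25118 + sqrt(-59889)) = 1/(449762907/25118 + I*sqrt(59889))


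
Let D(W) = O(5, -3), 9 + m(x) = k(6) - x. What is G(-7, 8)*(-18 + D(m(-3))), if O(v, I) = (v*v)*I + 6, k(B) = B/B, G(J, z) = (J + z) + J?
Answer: 522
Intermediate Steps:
G(J, z) = z + 2*J
k(B) = 1
m(x) = -8 - x (m(x) = -9 + (1 - x) = -8 - x)
O(v, I) = 6 + I*v**2 (O(v, I) = v**2*I + 6 = I*v**2 + 6 = 6 + I*v**2)
D(W) = -69 (D(W) = 6 - 3*5**2 = 6 - 3*25 = 6 - 75 = -69)
G(-7, 8)*(-18 + D(m(-3))) = (8 + 2*(-7))*(-18 - 69) = (8 - 14)*(-87) = -6*(-87) = 522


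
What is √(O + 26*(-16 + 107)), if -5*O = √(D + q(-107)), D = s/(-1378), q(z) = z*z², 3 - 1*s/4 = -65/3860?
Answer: √(4183770006361400 - 1329770*I*√86649166467301854)/1329770 ≈ 48.695 - 2.273*I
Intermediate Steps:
s = 2329/193 (s = 12 - (-260)/3860 = 12 - 4*(-13/772) = 12 + 13/193 = 2329/193 ≈ 12.067)
q(z) = z³
D = -2329/265954 (D = (2329/193)/(-1378) = (2329/193)*(-1/1378) = -2329/265954 ≈ -0.0087572)
O = -I*√86649166467301854/1329770 (O = -√(-2329/265954 + (-107)³)/5 = -√(-2329/265954 - 1225043)/5 = -I*√86649166467301854/1329770 ≈ -221.36*I)
√(O + 26*(-16 + 107)) = √(-I*√86649166467301854/1329770 + 26*(-16 + 107)) = √(-I*√86649166467301854/1329770 + 26*91) = √(-I*√86649166467301854/1329770 + 2366) = √(2366 - I*√86649166467301854/1329770)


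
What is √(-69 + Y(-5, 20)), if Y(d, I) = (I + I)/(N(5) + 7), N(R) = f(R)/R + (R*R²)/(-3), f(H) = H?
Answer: I*√715989/101 ≈ 8.3778*I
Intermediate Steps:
N(R) = 1 - R³/3 (N(R) = R/R + (R*R²)/(-3) = 1 + R³*(-⅓) = 1 - R³/3)
Y(d, I) = -6*I/101 (Y(d, I) = (I + I)/((1 - ⅓*5³) + 7) = (2*I)/((1 - ⅓*125) + 7) = (2*I)/((1 - 125/3) + 7) = (2*I)/(-122/3 + 7) = (2*I)/(-101/3) = (2*I)*(-3/101) = -6*I/101)
√(-69 + Y(-5, 20)) = √(-69 - 6/101*20) = √(-69 - 120/101) = √(-7089/101) = I*√715989/101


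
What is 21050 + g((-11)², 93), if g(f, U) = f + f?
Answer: 21292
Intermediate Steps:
g(f, U) = 2*f
21050 + g((-11)², 93) = 21050 + 2*(-11)² = 21050 + 2*121 = 21050 + 242 = 21292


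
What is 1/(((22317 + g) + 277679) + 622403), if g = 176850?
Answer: 1/1099249 ≈ 9.0971e-7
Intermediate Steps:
1/(((22317 + g) + 277679) + 622403) = 1/(((22317 + 176850) + 277679) + 622403) = 1/((199167 + 277679) + 622403) = 1/(476846 + 622403) = 1/1099249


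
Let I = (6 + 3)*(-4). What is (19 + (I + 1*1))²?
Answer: 256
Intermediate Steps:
I = -36 (I = 9*(-4) = -36)
(19 + (I + 1*1))² = (19 + (-36 + 1*1))² = (19 + (-36 + 1))² = (19 - 35)² = (-16)² = 256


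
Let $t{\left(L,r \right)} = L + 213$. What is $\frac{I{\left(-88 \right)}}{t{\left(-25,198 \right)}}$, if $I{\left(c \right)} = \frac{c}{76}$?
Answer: $- \frac{11}{1786} \approx -0.006159$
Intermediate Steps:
$I{\left(c \right)} = \frac{c}{76}$ ($I{\left(c \right)} = c \frac{1}{76} = \frac{c}{76}$)
$t{\left(L,r \right)} = 213 + L$
$\frac{I{\left(-88 \right)}}{t{\left(-25,198 \right)}} = \frac{\frac{1}{76} \left(-88\right)}{213 - 25} = - \frac{22}{19 \cdot 188} = \left(- \frac{22}{19}\right) \frac{1}{188} = - \frac{11}{1786}$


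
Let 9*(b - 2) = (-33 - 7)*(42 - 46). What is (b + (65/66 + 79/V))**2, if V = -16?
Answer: 628354489/2509056 ≈ 250.43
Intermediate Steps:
b = 178/9 (b = 2 + ((-33 - 7)*(42 - 46))/9 = 2 + (-40*(-4))/9 = 2 + (1/9)*160 = 2 + 160/9 = 178/9 ≈ 19.778)
(b + (65/66 + 79/V))**2 = (178/9 + (65/66 + 79/(-16)))**2 = (178/9 + (65*(1/66) + 79*(-1/16)))**2 = (178/9 + (65/66 - 79/16))**2 = (178/9 - 2087/528)**2 = (25067/1584)**2 = 628354489/2509056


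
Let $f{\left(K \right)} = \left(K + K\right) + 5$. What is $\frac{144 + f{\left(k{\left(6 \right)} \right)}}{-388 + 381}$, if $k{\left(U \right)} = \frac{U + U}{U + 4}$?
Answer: $- \frac{757}{35} \approx -21.629$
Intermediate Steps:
$k{\left(U \right)} = \frac{2 U}{4 + U}$
$f{\left(K \right)} = 5 + 2 K$ ($f{\left(K \right)} = 2 K + 5 = 5 + 2 K$)
$\frac{144 + f{\left(k{\left(6 \right)} \right)}}{-388 + 381} = \frac{144 + \left(5 + 2 \cdot 2 \cdot 6 \frac{1}{4 + 6}\right)}{-388 + 381} = \frac{144 + \left(5 + 2 \cdot 2 \cdot 6 \cdot \frac{1}{10}\right)}{-7} = \left(144 + \left(5 + 2 \cdot 2 \cdot 6 \cdot \frac{1}{10}\right)\right) \left(- \frac{1}{7}\right) = \left(144 + \left(5 + 2 \cdot \frac{6}{5}\right)\right) \left(- \frac{1}{7}\right) = \left(144 + \left(5 + \frac{12}{5}\right)\right) \left(- \frac{1}{7}\right) = \left(144 + \frac{37}{5}\right) \left(- \frac{1}{7}\right) = \frac{757}{5} \left(- \frac{1}{7}\right) = - \frac{757}{35}$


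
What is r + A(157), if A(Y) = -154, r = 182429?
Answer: 182275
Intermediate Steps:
r + A(157) = 182429 - 154 = 182275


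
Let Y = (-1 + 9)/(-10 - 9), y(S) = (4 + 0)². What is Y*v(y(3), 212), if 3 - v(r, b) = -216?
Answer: -1752/19 ≈ -92.211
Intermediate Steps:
y(S) = 16 (y(S) = 4² = 16)
Y = -8/19 (Y = 8/(-19) = 8*(-1/19) = -8/19 ≈ -0.42105)
v(r, b) = 219 (v(r, b) = 3 - 1*(-216) = 3 + 216 = 219)
Y*v(y(3), 212) = -8/19*219 = -1752/19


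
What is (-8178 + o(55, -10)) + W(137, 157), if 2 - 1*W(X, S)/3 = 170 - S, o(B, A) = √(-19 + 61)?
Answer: -8211 + √42 ≈ -8204.5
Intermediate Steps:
o(B, A) = √42
W(X, S) = -504 + 3*S (W(X, S) = 6 - 3*(170 - S) = 6 + (-510 + 3*S) = -504 + 3*S)
(-8178 + o(55, -10)) + W(137, 157) = (-8178 + √42) + (-504 + 3*157) = (-8178 + √42) + (-504 + 471) = (-8178 + √42) - 33 = -8211 + √42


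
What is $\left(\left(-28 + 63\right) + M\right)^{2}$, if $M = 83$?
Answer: $13924$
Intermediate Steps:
$\left(\left(-28 + 63\right) + M\right)^{2} = \left(\left(-28 + 63\right) + 83\right)^{2} = \left(35 + 83\right)^{2} = 118^{2} = 13924$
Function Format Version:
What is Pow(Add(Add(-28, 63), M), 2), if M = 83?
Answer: 13924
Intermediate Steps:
Pow(Add(Add(-28, 63), M), 2) = Pow(Add(Add(-28, 63), 83), 2) = Pow(Add(35, 83), 2) = Pow(118, 2) = 13924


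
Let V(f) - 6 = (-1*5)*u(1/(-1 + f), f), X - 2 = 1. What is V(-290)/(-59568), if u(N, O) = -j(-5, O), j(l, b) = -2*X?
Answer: 1/2482 ≈ 0.00040290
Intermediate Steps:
X = 3 (X = 2 + 1 = 3)
j(l, b) = -6 (j(l, b) = -2*3 = -6)
u(N, O) = 6 (u(N, O) = -1*(-6) = 6)
V(f) = -24 (V(f) = 6 - 1*5*6 = 6 - 5*6 = 6 - 30 = -24)
V(-290)/(-59568) = -24/(-59568) = -24*(-1/59568) = 1/2482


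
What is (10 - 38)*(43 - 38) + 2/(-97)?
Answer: -13582/97 ≈ -140.02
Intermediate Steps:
(10 - 38)*(43 - 38) + 2/(-97) = -28*5 - 1/97*2 = -140 - 2/97 = -13582/97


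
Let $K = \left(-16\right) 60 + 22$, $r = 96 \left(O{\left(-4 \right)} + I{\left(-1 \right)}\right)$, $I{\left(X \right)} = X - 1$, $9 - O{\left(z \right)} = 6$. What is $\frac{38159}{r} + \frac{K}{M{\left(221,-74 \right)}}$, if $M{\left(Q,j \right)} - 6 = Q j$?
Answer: $\frac{2328035}{5856} \approx 397.55$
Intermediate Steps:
$M{\left(Q,j \right)} = 6 + Q j$
$O{\left(z \right)} = 3$ ($O{\left(z \right)} = 9 - 6 = 3$)
$I{\left(X \right)} = -1 + X$
$r = 96$ ($r = 96 \left(3 - 2\right) = 96 \cdot 1 = 96$)
$K = -938$ ($K = -960 + 22 = -938$)
$\frac{38159}{r} + \frac{K}{M{\left(221,-74 \right)}} = \frac{38159}{96} - \frac{938}{6 + 221 \left(-74\right)} = 38159 \cdot \frac{1}{96} - \frac{938}{6 - 16354} = \frac{38159}{96} - \frac{938}{-16348} = \frac{38159}{96} - - \frac{7}{122} = \frac{38159}{96} + \frac{7}{122} = \frac{2328035}{5856}$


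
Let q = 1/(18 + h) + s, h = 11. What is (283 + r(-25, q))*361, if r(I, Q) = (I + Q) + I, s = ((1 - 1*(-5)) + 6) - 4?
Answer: 2523390/29 ≈ 87014.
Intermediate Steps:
s = 8 (s = ((1 + 5) + 6) - 4 = (6 + 6) - 4 = 12 - 4 = 8)
q = 233/29 (q = 1/(18 + 11) + 8 = 1/29 + 8 = 233/29 ≈ 8.0345)
r(I, Q) = Q + 2*I
(283 + r(-25, q))*361 = (283 + (233/29 + 2*(-25)))*361 = (283 + (233/29 - 50))*361 = (283 - 1217/29)*361 = (6990/29)*361 = 2523390/29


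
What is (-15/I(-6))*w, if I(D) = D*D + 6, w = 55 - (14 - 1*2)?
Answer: -215/14 ≈ -15.357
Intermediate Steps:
w = 43 (w = 55 - (14 - 2) = 55 - 1*12 = 55 - 12 = 43)
I(D) = 6 + D² (I(D) = D² + 6 = 6 + D²)
(-15/I(-6))*w = -15/(6 + (-6)²)*43 = -15/(6 + 36)*43 = -15/42*43 = -15*1/42*43 = -5/14*43 = -215/14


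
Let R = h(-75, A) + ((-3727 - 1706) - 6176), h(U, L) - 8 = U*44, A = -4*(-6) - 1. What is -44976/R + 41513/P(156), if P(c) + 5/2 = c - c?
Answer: -412315182/24835 ≈ -16602.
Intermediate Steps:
A = 23 (A = 24 - 1 = 23)
h(U, L) = 8 + 44*U (h(U, L) = 8 + U*44 = 8 + 44*U)
P(c) = -5/2 (P(c) = -5/2 + (c - c) = -5/2 + 0 = -5/2)
R = -14901 (R = (8 + 44*(-75)) + ((-3727 - 1706) - 6176) = (8 - 3300) + (-5433 - 6176) = -3292 - 11609 = -14901)
-44976/R + 41513/P(156) = -44976/(-14901) + 41513/(-5/2) = -44976*(-1/14901) + 41513*(-⅖) = 14992/4967 - 83026/5 = -412315182/24835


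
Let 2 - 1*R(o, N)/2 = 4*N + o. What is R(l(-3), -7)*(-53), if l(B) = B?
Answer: -3498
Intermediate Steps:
R(o, N) = 4 - 8*N - 2*o (R(o, N) = 4 - 2*(4*N + o) = 4 - 2*(o + 4*N) = 4 + (-8*N - 2*o) = 4 - 8*N - 2*o)
R(l(-3), -7)*(-53) = (4 - 8*(-7) - 2*(-3))*(-53) = (4 + 56 + 6)*(-53) = 66*(-53) = -3498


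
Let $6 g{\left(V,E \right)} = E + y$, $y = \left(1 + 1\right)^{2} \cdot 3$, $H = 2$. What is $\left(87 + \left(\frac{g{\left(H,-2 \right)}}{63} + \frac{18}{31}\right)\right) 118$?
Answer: $\frac{60568220}{5859} \approx 10338.0$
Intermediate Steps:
$y = 12$ ($y = 2^{2} \cdot 3 = 4 \cdot 3 = 12$)
$g{\left(V,E \right)} = 2 + \frac{E}{6}$ ($g{\left(V,E \right)} = \frac{E + 12}{6} = \frac{12 + E}{6} = 2 + \frac{E}{6}$)
$\left(87 + \left(\frac{g{\left(H,-2 \right)}}{63} + \frac{18}{31}\right)\right) 118 = \left(87 + \left(\frac{2 + \frac{1}{6} \left(-2\right)}{63} + \frac{18}{31}\right)\right) 118 = \left(87 + \left(\left(2 - \frac{1}{3}\right) \frac{1}{63} + 18 \cdot \frac{1}{31}\right)\right) 118 = \left(87 + \left(\frac{5}{3} \cdot \frac{1}{63} + \frac{18}{31}\right)\right) 118 = \left(87 + \left(\frac{5}{189} + \frac{18}{31}\right)\right) 118 = \left(87 + \frac{3557}{5859}\right) 118 = \frac{513290}{5859} \cdot 118 = \frac{60568220}{5859}$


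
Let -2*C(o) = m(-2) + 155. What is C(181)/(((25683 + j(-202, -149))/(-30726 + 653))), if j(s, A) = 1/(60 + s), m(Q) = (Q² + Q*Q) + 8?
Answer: 365116293/3646985 ≈ 100.11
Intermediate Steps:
m(Q) = 8 + 2*Q² (m(Q) = (Q² + Q²) + 8 = 2*Q² + 8 = 8 + 2*Q²)
C(o) = -171/2 (C(o) = -((8 + 2*(-2)²) + 155)/2 = -((8 + 2*4) + 155)/2 = -((8 + 8) + 155)/2 = -(16 + 155)/2 = -½*171 = -171/2)
C(181)/(((25683 + j(-202, -149))/(-30726 + 653))) = -171*(-30726 + 653)/(25683 + 1/(60 - 202))/2 = -171*(-30073/(25683 + 1/(-142)))/2 = -171*(-30073/(25683 - 1/142))/2 = -171/(2*((3646985/142)*(-1/30073))) = -171/(2*(-3646985/4270366)) = -171/2*(-4270366/3646985) = 365116293/3646985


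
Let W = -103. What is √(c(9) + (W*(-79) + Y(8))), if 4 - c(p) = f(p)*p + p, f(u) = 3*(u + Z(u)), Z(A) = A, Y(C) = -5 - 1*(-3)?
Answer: 14*√39 ≈ 87.430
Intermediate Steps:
Y(C) = -2 (Y(C) = -5 + 3 = -2)
f(u) = 6*u (f(u) = 3*(u + u) = 3*(2*u) = 6*u)
c(p) = 4 - p - 6*p² (c(p) = 4 - ((6*p)*p + p) = 4 - (6*p² + p) = 4 - (p + 6*p²) = 4 + (-p - 6*p²) = 4 - p - 6*p²)
√(c(9) + (W*(-79) + Y(8))) = √((4 - 1*9 - 6*9²) + (-103*(-79) - 2)) = √((4 - 9 - 6*81) + (8137 - 2)) = √((4 - 9 - 486) + 8135) = √(-491 + 8135) = √7644 = 14*√39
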